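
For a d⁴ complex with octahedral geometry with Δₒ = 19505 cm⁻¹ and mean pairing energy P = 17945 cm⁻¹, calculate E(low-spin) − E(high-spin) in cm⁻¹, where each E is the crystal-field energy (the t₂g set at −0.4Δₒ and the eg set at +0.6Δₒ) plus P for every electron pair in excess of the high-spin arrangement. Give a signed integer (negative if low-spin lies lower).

In the high-spin limit (t₂g³ eg¹) the orbital term is -0.6Δₒ = -11703 cm⁻¹, with no excess pairing.
Low-spin t₂g⁴ eg⁰ gives -1.6Δₒ = -31208 cm⁻¹, but forming 1 extra pair costs 1P = 17945 cm⁻¹, so E(LS) = -31208 + 17945 = -13263 cm⁻¹.
E(LS) − E(HS) = -13263 − (-11703) = -1560 cm⁻¹.

-1560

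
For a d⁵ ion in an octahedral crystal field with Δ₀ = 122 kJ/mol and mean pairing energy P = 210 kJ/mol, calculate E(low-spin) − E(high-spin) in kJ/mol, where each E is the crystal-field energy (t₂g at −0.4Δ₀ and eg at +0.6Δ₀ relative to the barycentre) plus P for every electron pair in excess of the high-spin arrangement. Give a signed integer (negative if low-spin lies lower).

In the high-spin limit (t₂g³ eg²) the orbital term is 0.0Δ₀ = 0 kJ/mol, with no excess pairing.
For low-spin the configuration is t₂g⁵ eg⁰: orbital energy -2.0 × 122 = -244 kJ/mol, and 2 additional pairs relative to high-spin add 420 kJ/mol, giving 176 kJ/mol.
E(LS) − E(HS) = 176 − (0) = 176 kJ/mol.

176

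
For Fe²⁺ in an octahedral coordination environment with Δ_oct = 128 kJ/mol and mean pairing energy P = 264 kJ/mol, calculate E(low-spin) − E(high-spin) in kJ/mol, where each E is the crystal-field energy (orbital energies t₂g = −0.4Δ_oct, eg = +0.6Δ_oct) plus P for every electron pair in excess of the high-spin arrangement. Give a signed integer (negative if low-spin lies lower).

272

Fe²⁺: group 8, so d-count = 8 − 2 = 6.
High-spin: t₂g⁴ eg², CFSE = -0.4Δ_oct = -51 kJ/mol.
Low-spin: t₂g⁶ eg⁰, orbital CFSE = -2.4Δ_oct = -307 kJ/mol; plus 2 excess pairs × P = +528 kJ/mol; total 221 kJ/mol.
The difference is 221 − (-51) = 272 kJ/mol, so high-spin lies lower.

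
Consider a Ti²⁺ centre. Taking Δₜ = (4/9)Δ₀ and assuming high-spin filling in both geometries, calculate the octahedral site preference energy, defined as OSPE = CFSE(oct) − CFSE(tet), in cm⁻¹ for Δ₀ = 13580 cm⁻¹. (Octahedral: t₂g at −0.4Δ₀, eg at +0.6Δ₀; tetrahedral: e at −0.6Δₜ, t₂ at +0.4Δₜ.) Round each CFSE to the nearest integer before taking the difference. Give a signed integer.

-3621

Ti is in group 4, so Ti²⁺ is d² (4 − 2 = 2).
Octahedral (high-spin): t2g^2 e_g^0, CFSE = 2(−0.4) + 0(+0.6) = -0.8Δ₀ = -0.8 × 13580 = -10864 cm⁻¹.
Tetrahedral: e^2 t2^0, CFSE = 2(−0.6) + 0(+0.4) = -1.2Δₜ = -1.2 × (4/9) × 13580 = -7243 cm⁻¹.
Subtracting, OSPE = -10864 − (-7243) = -3621 cm⁻¹.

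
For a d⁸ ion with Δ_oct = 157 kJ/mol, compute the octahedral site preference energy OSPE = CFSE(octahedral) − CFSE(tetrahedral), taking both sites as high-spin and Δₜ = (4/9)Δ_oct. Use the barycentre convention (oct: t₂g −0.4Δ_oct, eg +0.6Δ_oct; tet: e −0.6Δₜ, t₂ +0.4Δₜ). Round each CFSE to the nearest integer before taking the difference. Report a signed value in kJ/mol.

-132

In an octahedral site d⁸ (HS) is t2g^6 e_g^2, giving CFSE(oct) = -1.2Δ_oct = -188 kJ/mol.
In a tetrahedral site the filling is e^4 t2^4: CFSE(tet) = -0.8Δₜ = -0.8 × (4/9)(157) = -56 kJ/mol.
Subtracting, OSPE = -188 − (-56) = -132 kJ/mol.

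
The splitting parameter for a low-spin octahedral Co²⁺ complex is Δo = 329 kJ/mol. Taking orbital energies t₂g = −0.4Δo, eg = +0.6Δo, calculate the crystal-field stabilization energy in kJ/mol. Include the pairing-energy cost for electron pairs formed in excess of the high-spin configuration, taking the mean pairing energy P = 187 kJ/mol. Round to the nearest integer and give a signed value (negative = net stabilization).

Co²⁺: group 9, so d-count = 9 − 2 = 7.
Configuration: t₂g⁶ eg¹.
CFSE(orbital) = 6×(-0.4Δo) + 1×(0.6Δo) = -1.8Δo; with Δo = 329 kJ/mol that is -592 kJ/mol.
High-spin d⁷ would be t₂g⁵ eg² with 2 pairs; low-spin has 3, so 1 excess pair costs +1P = +187 kJ/mol.
Combining: -592 + 187 = -405 kJ/mol.

-405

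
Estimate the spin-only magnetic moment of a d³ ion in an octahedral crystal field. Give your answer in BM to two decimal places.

3.87 BM

For octahedral d³ the high- and low-spin configurations coincide.
Configuration: t2g^3 e_g^0 → 3 unpaired electrons.
μ(spin-only) = √[3(3+2)] = √15 ≈ 3.87 BM.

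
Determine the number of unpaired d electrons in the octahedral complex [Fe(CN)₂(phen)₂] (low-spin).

Ligand charges: 2×(-1) from CN⁻ and 2×(+0) from phen sum to -2; with overall charge +0, Fe is +2.
Fe is in group 8, so Fe²⁺ is d⁶ (8 − 2 = 6).
Configuration: t2g^6 e_g^0, giving 0 unpaired electrons.

0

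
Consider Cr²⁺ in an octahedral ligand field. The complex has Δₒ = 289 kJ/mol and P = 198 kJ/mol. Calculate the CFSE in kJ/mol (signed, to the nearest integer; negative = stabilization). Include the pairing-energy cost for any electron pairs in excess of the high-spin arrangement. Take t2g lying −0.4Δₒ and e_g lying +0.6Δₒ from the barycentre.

Group 6 minus oxidation state +2 gives a d⁴ configuration for Cr²⁺.
Here Δₒ > P (289 > 198), so the low-spin state is favoured.
That gives t2g^4 e_g^0.
Orbital CFSE = -1.6Δₒ = -1.6 × 289 = -462 kJ/mol.
Excess pairs vs high-spin: 1 − 0 = 1; pairing cost = +198 kJ/mol.
Net CFSE = -462 + 198 = -264 kJ/mol.

-264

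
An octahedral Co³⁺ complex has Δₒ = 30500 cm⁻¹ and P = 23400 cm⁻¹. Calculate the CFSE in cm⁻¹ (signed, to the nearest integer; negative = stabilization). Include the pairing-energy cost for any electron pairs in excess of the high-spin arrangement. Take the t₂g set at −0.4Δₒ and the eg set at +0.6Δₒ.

Co³⁺: group 9, so d-count = 9 − 3 = 6.
Here Δₒ > P (30500 > 23400), so the low-spin state is favoured.
Filling d⁶ accordingly: t₂g⁶ eg⁰.
Orbital CFSE = -2.4Δₒ = -2.4 × 30500 = -73200 cm⁻¹.
Excess pairs vs high-spin: 3 − 1 = 2; pairing cost = +46800 cm⁻¹.
Net CFSE = -73200 + 46800 = -26400 cm⁻¹.

-26400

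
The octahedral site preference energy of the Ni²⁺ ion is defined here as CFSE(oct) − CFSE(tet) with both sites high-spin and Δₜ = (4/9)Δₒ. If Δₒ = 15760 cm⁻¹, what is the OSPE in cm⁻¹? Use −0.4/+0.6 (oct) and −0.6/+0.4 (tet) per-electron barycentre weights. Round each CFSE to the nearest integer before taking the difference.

-13308

Ni sits in group 10; removing 2 electrons leaves Ni²⁺ with 10 − 2 = 8 d electrons.
Octahedral high-spin t₂g⁶ eg²: CFSE = -1.2 × 15760 = -18912 cm⁻¹.
Tetrahedral e⁴ t₂⁴ gives -0.8Δₜ = -0.8 × (4/9) × 15760 = -5604 cm⁻¹.
Subtracting, OSPE = -18912 − (-5604) = -13308 cm⁻¹.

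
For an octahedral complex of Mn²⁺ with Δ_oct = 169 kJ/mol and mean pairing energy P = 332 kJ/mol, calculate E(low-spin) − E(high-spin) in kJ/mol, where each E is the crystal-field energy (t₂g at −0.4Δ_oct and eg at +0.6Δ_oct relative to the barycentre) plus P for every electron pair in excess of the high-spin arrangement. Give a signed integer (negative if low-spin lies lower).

Mn sits in group 7; removing 2 electrons leaves Mn²⁺ with 7 − 2 = 5 d electrons.
High-spin: t₂g³ eg², CFSE = 0.0Δ_oct = 0 kJ/mol.
Low-spin t₂g⁵ eg⁰ gives -2.0Δ_oct = -338 kJ/mol, but forming 2 extra pairs costs 2P = 664 kJ/mol, so E(LS) = -338 + 664 = 326 kJ/mol.
The difference is 326 − (0) = 326 kJ/mol, so high-spin lies lower.

326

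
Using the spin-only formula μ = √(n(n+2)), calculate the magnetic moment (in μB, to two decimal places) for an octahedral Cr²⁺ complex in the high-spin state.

Cr sits in group 6; removing 2 electrons leaves Cr²⁺ with 6 − 2 = 4 d electrons.
Configuration: t₂g³ eg¹ → 4 unpaired electrons.
μ(spin-only) = √[4(4+2)] = √24 ≈ 4.90 μB.

4.90 μB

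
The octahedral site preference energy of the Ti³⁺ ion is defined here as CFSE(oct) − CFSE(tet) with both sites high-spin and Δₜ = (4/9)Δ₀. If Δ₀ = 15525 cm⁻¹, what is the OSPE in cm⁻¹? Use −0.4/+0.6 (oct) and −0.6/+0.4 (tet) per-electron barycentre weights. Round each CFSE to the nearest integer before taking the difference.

-2070

Ti sits in group 4; removing 3 electrons leaves Ti³⁺ with 4 − 3 = 1 d electrons.
Octahedral high-spin t2g^1 e_g^0: CFSE = -0.4 × 15525 = -6210 cm⁻¹.
Tetrahedral: e^1 t2^0, CFSE = 1(−0.6) + 0(+0.4) = -0.6Δₜ = -0.6 × (4/9) × 15525 = -4140 cm⁻¹.
Subtracting, OSPE = -6210 − (-4140) = -2070 cm⁻¹.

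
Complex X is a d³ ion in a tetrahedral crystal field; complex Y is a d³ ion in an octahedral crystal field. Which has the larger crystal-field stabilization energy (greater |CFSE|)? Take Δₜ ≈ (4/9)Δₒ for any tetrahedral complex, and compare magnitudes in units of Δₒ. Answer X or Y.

Y

X: Tetrahedral splitting is small, so the complex is high-spin; e² t₂¹, CFSE = -0.8Δₜ ≈ -0.36Δₒ.
Y: t2g^3 e_g^0, CFSE = -1.2Δₒ.
So Y has the larger |CFSE|.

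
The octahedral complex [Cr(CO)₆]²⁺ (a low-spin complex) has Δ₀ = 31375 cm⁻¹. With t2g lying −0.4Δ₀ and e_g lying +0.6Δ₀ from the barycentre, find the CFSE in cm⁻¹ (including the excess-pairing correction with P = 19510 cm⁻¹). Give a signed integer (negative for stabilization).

CO is neutral, so the +2 overall charge sits on Cr: oxidation state +2.
Cr²⁺: group 6, so d-count = 6 − 2 = 4.
The d⁴ electrons fill as t2g^4 e_g^0.
Orbital CFSE = 4(-0.4) + 0(0.6) = -1.6Δ₀ = -1.6 × 31375 = -50200 cm⁻¹.
Pairing penalty: 1 pair vs 0 in the high-spin reference → 1 extra × P = 19510 cm⁻¹.
Net CFSE = -50200 + 19510 = -30690 cm⁻¹.

-30690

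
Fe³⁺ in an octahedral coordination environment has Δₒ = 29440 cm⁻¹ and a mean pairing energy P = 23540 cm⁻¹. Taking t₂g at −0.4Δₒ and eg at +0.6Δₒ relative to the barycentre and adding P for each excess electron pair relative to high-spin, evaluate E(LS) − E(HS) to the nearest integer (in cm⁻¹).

Group 8 minus oxidation state +3 gives a d⁵ configuration for Fe³⁺.
High-spin: t₂g³ eg², CFSE = 0.0Δₒ = 0 cm⁻¹.
For low-spin the configuration is t₂g⁵ eg⁰: orbital energy -2.0 × 29440 = -58880 cm⁻¹, and 2 additional pairs relative to high-spin add 47080 cm⁻¹, giving -11800 cm⁻¹.
Thus E(LS) − E(HS) = -11800 cm⁻¹.

-11800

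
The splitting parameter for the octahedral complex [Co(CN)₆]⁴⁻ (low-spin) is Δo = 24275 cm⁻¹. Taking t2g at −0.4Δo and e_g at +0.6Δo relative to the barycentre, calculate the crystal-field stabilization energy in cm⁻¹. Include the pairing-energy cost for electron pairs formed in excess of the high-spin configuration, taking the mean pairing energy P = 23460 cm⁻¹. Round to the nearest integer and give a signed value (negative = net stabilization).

Each CN⁻ contributes -1; 6 × (-1) = -6. With overall charge -4, Co is in the +2 oxidation state.
Co sits in group 9; removing 2 electrons leaves Co²⁺ with 9 − 2 = 7 d electrons.
Configuration: t2g^6 e_g^1.
Orbital CFSE = 6(-0.4) + 1(0.6) = -1.8Δo = -1.8 × 24275 = -43695 cm⁻¹.
High-spin d⁷ would be t2g^5 e_g^2 with 2 pairs; low-spin has 3, so 1 excess pair costs +1P = +23460 cm⁻¹.
Net CFSE = -43695 + 23460 = -20235 cm⁻¹.

-20235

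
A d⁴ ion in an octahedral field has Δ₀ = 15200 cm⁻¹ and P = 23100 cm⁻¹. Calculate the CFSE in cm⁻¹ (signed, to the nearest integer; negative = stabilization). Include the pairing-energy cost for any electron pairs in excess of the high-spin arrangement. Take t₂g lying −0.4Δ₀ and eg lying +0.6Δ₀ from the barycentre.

Since Δ₀ = 15200 cm⁻¹ < P = 23100 cm⁻¹, the complex adopts the high-spin configuration.
Filling d⁴ accordingly: t₂g³ eg¹.
Orbital CFSE = -0.6Δ₀ = -0.6 × 15200 = -9120 cm⁻¹.
High-spin has no excess pairs, so no pairing correction applies.

-9120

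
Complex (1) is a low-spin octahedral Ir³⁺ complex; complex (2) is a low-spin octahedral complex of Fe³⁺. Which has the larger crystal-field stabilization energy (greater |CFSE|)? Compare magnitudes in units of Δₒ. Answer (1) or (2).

(1)

(1): Ir is in group 9, so Ir³⁺ is d⁶ (9 − 3 = 6); t₂g⁶ eg⁰, CFSE = -2.4Δₒ.
(2): Fe sits in group 8; removing 3 electrons leaves Fe³⁺ with 8 − 3 = 5 d electrons; t2g^5 e_g^0, CFSE = -2.0Δₒ.
So (1) has the larger |CFSE|.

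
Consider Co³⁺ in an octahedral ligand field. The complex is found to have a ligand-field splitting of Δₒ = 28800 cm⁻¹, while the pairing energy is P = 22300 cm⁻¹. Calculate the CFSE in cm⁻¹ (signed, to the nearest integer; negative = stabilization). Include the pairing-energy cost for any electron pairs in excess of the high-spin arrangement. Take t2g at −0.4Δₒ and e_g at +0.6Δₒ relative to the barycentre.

-24520

Group 9 minus oxidation state +3 gives a d⁶ configuration for Co³⁺.
Since Δₒ = 28800 cm⁻¹ > P = 22300 cm⁻¹, the complex adopts the low-spin configuration.
Configuration: t2g^6 e_g^0.
Orbital CFSE = -2.4Δₒ = -2.4 × 28800 = -69120 cm⁻¹.
Excess pairs vs high-spin: 3 − 1 = 2; pairing cost = +44600 cm⁻¹.
Net CFSE = -69120 + 44600 = -24520 cm⁻¹.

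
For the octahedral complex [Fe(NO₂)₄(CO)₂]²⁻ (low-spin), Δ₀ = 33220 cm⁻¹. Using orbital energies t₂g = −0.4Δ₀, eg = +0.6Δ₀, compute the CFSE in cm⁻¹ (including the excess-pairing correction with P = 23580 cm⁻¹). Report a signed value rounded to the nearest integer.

-32568

Ligand charges: 4×(-1) from NO₂⁻ and 2×(+0) from CO sum to -4; with overall charge -2, Fe is +2.
Fe is in group 8, so Fe²⁺ is d⁶ (8 − 2 = 6).
Configuration: t₂g⁶ eg⁰.
Orbital CFSE = 6(-0.4) + 0(0.6) = -2.4Δ₀ = -2.4 × 33220 = -79728 cm⁻¹.
High-spin d⁶ would be t₂g⁴ eg² with 1 pair; low-spin has 3, so 2 excess pairs cost +2P = +47160 cm⁻¹.
Combining: -79728 + 47160 = -32568 cm⁻¹.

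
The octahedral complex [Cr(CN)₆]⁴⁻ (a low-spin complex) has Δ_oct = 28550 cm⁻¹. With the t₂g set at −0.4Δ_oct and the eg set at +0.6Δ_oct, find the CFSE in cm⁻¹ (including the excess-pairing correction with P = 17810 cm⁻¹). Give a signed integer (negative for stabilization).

Each CN⁻ contributes -1; 6 × (-1) = -6. With overall charge -4, Cr is in the +2 oxidation state.
Cr²⁺: group 6, so d-count = 6 − 2 = 4.
Electron filling gives t₂g⁴ eg⁰.
CFSE(orbital) = 4×(-0.4Δ_oct) + 0×(0.6Δ_oct) = -1.6Δ_oct; with Δ_oct = 28550 cm⁻¹ that is -45680 cm⁻¹.
Pairing penalty: 1 pair vs 0 in the high-spin reference → 1 extra × P = 17810 cm⁻¹.
Combining: -45680 + 17810 = -27870 cm⁻¹.

-27870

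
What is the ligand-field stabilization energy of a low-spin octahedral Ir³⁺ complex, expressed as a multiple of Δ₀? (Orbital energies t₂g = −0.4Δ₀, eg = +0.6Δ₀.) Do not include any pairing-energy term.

-2.4 Δ₀

Group 9 minus oxidation state +3 gives a d⁶ configuration for Ir³⁺.
Configuration: t₂g⁶ eg⁰.
CFSE = 6(-0.4Δ₀) + 0(0.6Δ₀) = -2.4Δ₀ + 0.0Δ₀ = -2.4Δ₀.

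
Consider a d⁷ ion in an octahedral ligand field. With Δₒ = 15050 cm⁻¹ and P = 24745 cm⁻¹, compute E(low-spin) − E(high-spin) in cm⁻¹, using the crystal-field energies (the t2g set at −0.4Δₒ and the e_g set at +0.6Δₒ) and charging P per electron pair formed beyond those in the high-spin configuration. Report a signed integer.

High-spin: t2g^5 e_g^2, CFSE = -0.8Δₒ = -12040 cm⁻¹.
Low-spin t2g^6 e_g^1 gives -1.8Δₒ = -27090 cm⁻¹, but forming 1 extra pair costs 1P = 24745 cm⁻¹, so E(LS) = -27090 + 24745 = -2345 cm⁻¹.
E(LS) − E(HS) = -2345 − (-12040) = 9695 cm⁻¹.

9695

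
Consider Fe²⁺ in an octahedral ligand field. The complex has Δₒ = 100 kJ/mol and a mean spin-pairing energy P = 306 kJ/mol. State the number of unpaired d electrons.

4

Fe sits in group 8; removing 2 electrons leaves Fe²⁺ with 8 − 2 = 6 d electrons.
Δₒ < P, so pairing is avoided: the ground state is high-spin.
Configuration: t₂g⁴ eg².
Unpaired electrons: 4.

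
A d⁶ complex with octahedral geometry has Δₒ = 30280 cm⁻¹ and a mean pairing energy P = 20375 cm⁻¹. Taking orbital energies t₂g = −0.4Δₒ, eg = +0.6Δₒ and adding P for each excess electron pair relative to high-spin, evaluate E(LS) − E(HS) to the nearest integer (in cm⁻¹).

-19810

High-spin: t₂g⁴ eg², CFSE = -0.4Δₒ = -12112 cm⁻¹.
Low-spin t₂g⁶ eg⁰ gives -2.4Δₒ = -72672 cm⁻¹, but forming 2 extra pairs costs 2P = 40750 cm⁻¹, so E(LS) = -72672 + 40750 = -31922 cm⁻¹.
E(LS) − E(HS) = -31922 − (-12112) = -19810 cm⁻¹.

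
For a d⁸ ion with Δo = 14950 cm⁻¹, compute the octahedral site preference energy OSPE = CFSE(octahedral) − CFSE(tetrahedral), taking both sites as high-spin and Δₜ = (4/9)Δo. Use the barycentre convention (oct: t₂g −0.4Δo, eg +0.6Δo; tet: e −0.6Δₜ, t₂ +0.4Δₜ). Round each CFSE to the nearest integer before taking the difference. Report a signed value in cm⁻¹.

-12624

Octahedral (high-spin): t₂g⁶ eg², CFSE = 6(−0.4) + 2(+0.6) = -1.2Δo = -1.2 × 14950 = -17940 cm⁻¹.
Tetrahedral e⁴ t₂⁴ gives -0.8Δₜ = -0.8 × (4/9) × 14950 = -5316 cm⁻¹.
OSPE = -17940 − (-5316) = -12624 cm⁻¹.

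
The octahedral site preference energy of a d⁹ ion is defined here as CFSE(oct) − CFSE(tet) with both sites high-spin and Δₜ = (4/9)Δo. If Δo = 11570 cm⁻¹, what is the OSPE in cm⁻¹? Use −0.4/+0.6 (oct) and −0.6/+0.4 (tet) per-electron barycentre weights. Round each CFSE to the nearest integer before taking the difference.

Octahedral high-spin t₂g⁶ eg³: CFSE = -0.6 × 11570 = -6942 cm⁻¹.
Tetrahedral: e⁴ t₂⁵, CFSE = 4(−0.6) + 5(+0.4) = -0.4Δₜ = -0.4 × (4/9) × 11570 = -2057 cm⁻¹.
OSPE = CFSE(oct) − CFSE(tet) = -6942 − (-2057) = -4885 cm⁻¹.

-4885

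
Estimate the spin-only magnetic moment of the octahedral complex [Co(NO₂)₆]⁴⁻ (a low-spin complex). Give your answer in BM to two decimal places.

1.73 BM

Each NO₂⁻ contributes -1; 6 × (-1) = -6. With overall charge -4, Co is in the +2 oxidation state.
Co is in group 9, so Co²⁺ is d⁷ (9 − 2 = 7).
Configuration: t₂g⁶ eg¹ → 1 unpaired electron.
μ(spin-only) = √[1(1+2)] = √3 ≈ 1.73 BM.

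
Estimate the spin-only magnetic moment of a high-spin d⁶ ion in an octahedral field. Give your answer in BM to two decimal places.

4.90 BM

Configuration: t₂g⁴ eg² → 4 unpaired electrons.
μ(spin-only) = √[4(4+2)] = √24 ≈ 4.90 BM.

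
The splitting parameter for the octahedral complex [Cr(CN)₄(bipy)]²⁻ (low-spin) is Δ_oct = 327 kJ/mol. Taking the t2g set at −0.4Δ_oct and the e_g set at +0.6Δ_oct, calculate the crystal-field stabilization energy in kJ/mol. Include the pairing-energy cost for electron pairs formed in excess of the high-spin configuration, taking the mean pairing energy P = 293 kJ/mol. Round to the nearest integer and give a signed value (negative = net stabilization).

Ligand charges: 4×(-1) from CN⁻ and 1×(+0) from bipy sum to -4; with overall charge -2, Cr is +2.
Cr sits in group 6; removing 2 electrons leaves Cr²⁺ with 6 − 2 = 4 d electrons.
Electron filling gives t2g^4 e_g^0.
The orbital stabilization is -1.6Δ_oct = -1.6 × 327 = -523 kJ/mol.
Relative to high-spin t2g^3 e_g^1 (0 paired), the low-spin configuration has 1 additional pair, contributing +1 × 293 = +293 kJ/mol.
Overall CFSE = -523 + 293 = -230 kJ/mol.

-230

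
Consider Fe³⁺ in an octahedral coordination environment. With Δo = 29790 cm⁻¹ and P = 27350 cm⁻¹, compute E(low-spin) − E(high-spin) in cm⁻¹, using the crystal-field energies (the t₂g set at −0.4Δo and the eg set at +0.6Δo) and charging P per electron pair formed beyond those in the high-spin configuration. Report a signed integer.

Fe³⁺: group 8, so d-count = 8 − 3 = 5.
High-spin d⁵ fills as t₂g³ eg² with CFSE 3(−0.4) + 2(+0.6) = 0.0Δo = 0 cm⁻¹.
Low-spin t₂g⁵ eg⁰ gives -2.0Δo = -59580 cm⁻¹, but forming 2 extra pairs costs 2P = 54700 cm⁻¹, so E(LS) = -59580 + 54700 = -4880 cm⁻¹.
The difference is -4880 − (0) = -4880 cm⁻¹, so low-spin lies lower.

-4880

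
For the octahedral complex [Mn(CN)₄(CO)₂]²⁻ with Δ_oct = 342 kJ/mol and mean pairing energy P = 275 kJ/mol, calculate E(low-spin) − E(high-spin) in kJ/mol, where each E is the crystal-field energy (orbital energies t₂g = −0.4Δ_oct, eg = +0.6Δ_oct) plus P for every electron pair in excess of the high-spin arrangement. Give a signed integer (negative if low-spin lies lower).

Ligand charges: 4×(-1) from CN⁻ and 2×(+0) from CO sum to -4; with overall charge -2, Mn is +2.
Mn²⁺: group 7, so d-count = 7 − 2 = 5.
High-spin d⁵ fills as t₂g³ eg² with CFSE 3(−0.4) + 2(+0.6) = 0.0Δ_oct = 0 kJ/mol.
Low-spin t₂g⁵ eg⁰ gives -2.0Δ_oct = -684 kJ/mol, but forming 2 extra pairs costs 2P = 550 kJ/mol, so E(LS) = -684 + 550 = -134 kJ/mol.
The difference is -134 − (0) = -134 kJ/mol, so low-spin lies lower.

-134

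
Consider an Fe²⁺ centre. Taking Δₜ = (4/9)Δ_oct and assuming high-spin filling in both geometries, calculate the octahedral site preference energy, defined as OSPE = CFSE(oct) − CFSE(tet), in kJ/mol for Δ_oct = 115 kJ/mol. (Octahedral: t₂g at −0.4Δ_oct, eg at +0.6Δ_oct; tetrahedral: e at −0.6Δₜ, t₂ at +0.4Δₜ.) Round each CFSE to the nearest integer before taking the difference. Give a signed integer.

Fe sits in group 8; removing 2 electrons leaves Fe²⁺ with 8 − 2 = 6 d electrons.
Octahedral high-spin t₂g⁴ eg²: CFSE = -0.4 × 115 = -46 kJ/mol.
Tetrahedral e³ t₂³ gives -0.6Δₜ = -0.6 × (4/9) × 115 = -31 kJ/mol.
OSPE = CFSE(oct) − CFSE(tet) = -46 − (-31) = -15 kJ/mol.

-15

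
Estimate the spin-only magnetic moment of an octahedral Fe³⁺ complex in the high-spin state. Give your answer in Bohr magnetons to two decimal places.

5.92 Bohr magnetons

Fe³⁺: group 8, so d-count = 8 − 3 = 5.
Configuration: t2g^3 e_g^2 → 5 unpaired electrons.
μ(spin-only) = √[5(5+2)] = √35 ≈ 5.92 Bohr magnetons.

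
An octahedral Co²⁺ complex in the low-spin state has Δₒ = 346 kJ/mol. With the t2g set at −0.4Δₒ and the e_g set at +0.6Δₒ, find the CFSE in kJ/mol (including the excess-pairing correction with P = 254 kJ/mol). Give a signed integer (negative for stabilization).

Co is in group 9, so Co²⁺ is d⁷ (9 − 2 = 7).
Electron filling gives t2g^6 e_g^1.
Orbital CFSE = 6(-0.4) + 1(0.6) = -1.8Δₒ = -1.8 × 346 = -623 kJ/mol.
Pairing penalty: 3 pairs vs 2 in the high-spin reference → 1 extra × P = 254 kJ/mol.
Overall CFSE = -623 + 254 = -369 kJ/mol.

-369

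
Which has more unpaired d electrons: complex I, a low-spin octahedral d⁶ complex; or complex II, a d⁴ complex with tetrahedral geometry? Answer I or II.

I: t₂g⁶ eg⁰ → 0 unpaired.
II: Tetrahedral splitting is small, so the complex is high-spin; e^2 t2^2 → 4 unpaired.
So II has more unpaired electrons.

II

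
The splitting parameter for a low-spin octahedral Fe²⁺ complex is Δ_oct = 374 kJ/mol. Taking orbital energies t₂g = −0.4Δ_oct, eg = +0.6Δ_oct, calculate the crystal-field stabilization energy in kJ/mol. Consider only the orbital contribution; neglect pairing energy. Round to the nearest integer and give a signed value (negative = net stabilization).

Fe is in group 8, so Fe²⁺ is d⁶ (8 − 2 = 6).
Configuration: t₂g⁶ eg⁰.
CFSE(orbital) = 6×(-0.4Δ_oct) + 0×(0.6Δ_oct) = -2.4Δ_oct; with Δ_oct = 374 kJ/mol that is -898 kJ/mol.

-898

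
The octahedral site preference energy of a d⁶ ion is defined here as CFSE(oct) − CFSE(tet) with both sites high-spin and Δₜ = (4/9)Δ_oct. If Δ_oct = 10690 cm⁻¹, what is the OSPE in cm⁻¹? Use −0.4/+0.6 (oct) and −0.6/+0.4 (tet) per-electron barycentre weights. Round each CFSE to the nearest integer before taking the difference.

-1425

Octahedral (high-spin): t₂g⁴ eg², CFSE = 4(−0.4) + 2(+0.6) = -0.4Δ_oct = -0.4 × 10690 = -4276 cm⁻¹.
Tetrahedral: e³ t₂³, CFSE = 3(−0.6) + 3(+0.4) = -0.6Δₜ = -0.6 × (4/9) × 10690 = -2851 cm⁻¹.
OSPE = CFSE(oct) − CFSE(tet) = -4276 − (-2851) = -1425 cm⁻¹.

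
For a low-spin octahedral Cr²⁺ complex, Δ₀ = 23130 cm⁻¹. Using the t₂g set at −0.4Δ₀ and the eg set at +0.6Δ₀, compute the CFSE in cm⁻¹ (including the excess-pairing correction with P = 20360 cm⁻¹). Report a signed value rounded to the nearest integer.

Cr sits in group 6; removing 2 electrons leaves Cr²⁺ with 6 − 2 = 4 d electrons.
The d⁴ electrons fill as t₂g⁴ eg⁰.
The orbital stabilization is -1.6Δ₀ = -1.6 × 23130 = -37008 cm⁻¹.
Relative to high-spin t₂g³ eg¹ (0 paired), the low-spin configuration has 1 additional pair, contributing +1 × 20360 = +20360 cm⁻¹.
Net CFSE = -37008 + 20360 = -16648 cm⁻¹.

-16648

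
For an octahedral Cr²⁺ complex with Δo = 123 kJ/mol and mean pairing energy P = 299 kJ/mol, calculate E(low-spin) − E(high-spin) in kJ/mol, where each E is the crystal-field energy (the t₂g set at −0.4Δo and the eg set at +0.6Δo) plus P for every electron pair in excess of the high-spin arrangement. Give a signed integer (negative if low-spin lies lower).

Cr sits in group 6; removing 2 electrons leaves Cr²⁺ with 6 − 2 = 4 d electrons.
In the high-spin limit (t₂g³ eg¹) the orbital term is -0.6Δo = -74 kJ/mol, with no excess pairing.
Low-spin: t₂g⁴ eg⁰, orbital CFSE = -1.6Δo = -197 kJ/mol; plus 1 excess pair × P = +299 kJ/mol; total 102 kJ/mol.
The difference is 102 − (-74) = 176 kJ/mol, so high-spin lies lower.

176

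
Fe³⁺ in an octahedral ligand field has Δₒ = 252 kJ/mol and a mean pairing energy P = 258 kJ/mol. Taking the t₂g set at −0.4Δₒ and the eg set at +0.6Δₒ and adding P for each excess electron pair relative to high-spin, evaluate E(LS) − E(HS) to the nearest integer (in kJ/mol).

Fe³⁺: group 8, so d-count = 8 − 3 = 5.
High-spin d⁵ fills as t₂g³ eg² with CFSE 3(−0.4) + 2(+0.6) = 0.0Δₒ = 0 kJ/mol.
For low-spin the configuration is t₂g⁵ eg⁰: orbital energy -2.0 × 252 = -504 kJ/mol, and 2 additional pairs relative to high-spin add 516 kJ/mol, giving 12 kJ/mol.
Thus E(LS) − E(HS) = 12 kJ/mol.

12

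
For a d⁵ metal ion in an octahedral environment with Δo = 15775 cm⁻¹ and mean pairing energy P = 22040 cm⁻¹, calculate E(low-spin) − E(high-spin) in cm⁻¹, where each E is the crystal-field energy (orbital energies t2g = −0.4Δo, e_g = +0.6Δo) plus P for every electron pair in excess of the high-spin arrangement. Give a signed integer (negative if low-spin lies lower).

High-spin d⁵ fills as t2g^3 e_g^2 with CFSE 3(−0.4) + 2(+0.6) = 0.0Δo = 0 cm⁻¹.
Low-spin: t2g^5 e_g^0, orbital CFSE = -2.0Δo = -31550 cm⁻¹; plus 2 excess pairs × P = +44080 cm⁻¹; total 12530 cm⁻¹.
Thus E(LS) − E(HS) = 12530 cm⁻¹.

12530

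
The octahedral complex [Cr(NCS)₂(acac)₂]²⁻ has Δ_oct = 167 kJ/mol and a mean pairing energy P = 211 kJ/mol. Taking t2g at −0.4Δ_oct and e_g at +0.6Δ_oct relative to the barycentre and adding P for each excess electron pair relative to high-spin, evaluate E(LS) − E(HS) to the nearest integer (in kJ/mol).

44

Ligand charges: 2×(-1) from NCS⁻ and 2×(-1) from acac⁻ sum to -4; with overall charge -2, Cr is +2.
Cr sits in group 6; removing 2 electrons leaves Cr²⁺ with 6 − 2 = 4 d electrons.
High-spin d⁴ fills as t2g^3 e_g^1 with CFSE 3(−0.4) + 1(+0.6) = -0.6Δ_oct = -100 kJ/mol.
For low-spin the configuration is t2g^4 e_g^0: orbital energy -1.6 × 167 = -267 kJ/mol, and 1 additional pair relative to high-spin adds 211 kJ/mol, giving -56 kJ/mol.
Thus E(LS) − E(HS) = 44 kJ/mol.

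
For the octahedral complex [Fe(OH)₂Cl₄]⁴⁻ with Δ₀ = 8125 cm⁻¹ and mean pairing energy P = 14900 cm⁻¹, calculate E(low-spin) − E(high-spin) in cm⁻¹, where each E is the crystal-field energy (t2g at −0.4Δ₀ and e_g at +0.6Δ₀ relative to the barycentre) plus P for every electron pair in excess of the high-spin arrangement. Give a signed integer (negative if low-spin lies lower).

13550

Ligand charges: 2×(-1) from OH⁻ and 4×(-1) from Cl⁻ sum to -6; with overall charge -4, Fe is +2.
Fe is in group 8, so Fe²⁺ is d⁶ (8 − 2 = 6).
In the high-spin limit (t2g^4 e_g^2) the orbital term is -0.4Δ₀ = -3250 cm⁻¹, with no excess pairing.
For low-spin the configuration is t2g^6 e_g^0: orbital energy -2.4 × 8125 = -19500 cm⁻¹, and 2 additional pairs relative to high-spin add 29800 cm⁻¹, giving 10300 cm⁻¹.
The difference is 10300 − (-3250) = 13550 cm⁻¹, so high-spin lies lower.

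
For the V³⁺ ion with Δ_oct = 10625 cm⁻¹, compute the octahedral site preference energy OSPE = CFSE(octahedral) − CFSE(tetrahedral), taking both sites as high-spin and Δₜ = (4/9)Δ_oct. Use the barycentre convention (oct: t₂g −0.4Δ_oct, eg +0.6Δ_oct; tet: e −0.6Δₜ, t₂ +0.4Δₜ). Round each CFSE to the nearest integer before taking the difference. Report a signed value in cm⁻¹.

V sits in group 5; removing 3 electrons leaves V³⁺ with 5 − 3 = 2 d electrons.
Octahedral high-spin t₂g² eg⁰: CFSE = -0.8 × 10625 = -8500 cm⁻¹.
Tetrahedral e² t₂⁰ gives -1.2Δₜ = -1.2 × (4/9) × 10625 = -5667 cm⁻¹.
OSPE = -8500 − (-5667) = -2833 cm⁻¹.

-2833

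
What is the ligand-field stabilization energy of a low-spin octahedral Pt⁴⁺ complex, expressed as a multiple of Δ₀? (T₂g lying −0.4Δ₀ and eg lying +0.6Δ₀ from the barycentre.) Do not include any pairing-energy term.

Pt⁴⁺: group 10, so d-count = 10 − 4 = 6.
Configuration: t₂g⁶ eg⁰.
CFSE = 6(-0.4Δ₀) + 0(0.6Δ₀) = -2.4Δ₀ + 0.0Δ₀ = -2.4Δ₀.

-2.4 Δ₀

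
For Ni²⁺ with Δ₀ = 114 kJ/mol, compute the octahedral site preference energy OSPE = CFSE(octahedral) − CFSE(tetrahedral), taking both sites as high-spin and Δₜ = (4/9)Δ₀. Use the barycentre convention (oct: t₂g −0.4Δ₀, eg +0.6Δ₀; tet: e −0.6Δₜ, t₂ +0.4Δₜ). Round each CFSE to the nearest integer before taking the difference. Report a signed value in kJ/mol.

-96

Ni is in group 10, so Ni²⁺ is d⁸ (10 − 2 = 8).
Octahedral high-spin t₂g⁶ eg²: CFSE = -1.2 × 114 = -137 kJ/mol.
Tetrahedral e⁴ t₂⁴ gives -0.8Δₜ = -0.8 × (4/9) × 114 = -41 kJ/mol.
OSPE = -137 − (-41) = -96 kJ/mol.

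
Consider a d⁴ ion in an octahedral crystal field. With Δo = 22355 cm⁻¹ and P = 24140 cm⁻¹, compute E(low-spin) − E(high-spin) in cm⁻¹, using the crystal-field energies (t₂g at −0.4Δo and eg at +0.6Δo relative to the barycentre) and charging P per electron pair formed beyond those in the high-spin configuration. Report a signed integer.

High-spin d⁴ fills as t₂g³ eg¹ with CFSE 3(−0.4) + 1(+0.6) = -0.6Δo = -13413 cm⁻¹.
Low-spin: t₂g⁴ eg⁰, orbital CFSE = -1.6Δo = -35768 cm⁻¹; plus 1 excess pair × P = +24140 cm⁻¹; total -11628 cm⁻¹.
The difference is -11628 − (-13413) = 1785 cm⁻¹, so high-spin lies lower.

1785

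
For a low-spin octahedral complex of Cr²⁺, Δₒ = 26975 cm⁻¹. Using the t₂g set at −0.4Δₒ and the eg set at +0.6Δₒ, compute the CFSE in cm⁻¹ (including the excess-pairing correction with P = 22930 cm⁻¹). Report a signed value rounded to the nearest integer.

-20230

Cr²⁺: group 6, so d-count = 6 − 2 = 4.
Configuration: t₂g⁴ eg⁰.
The orbital stabilization is -1.6Δₒ = -1.6 × 26975 = -43160 cm⁻¹.
Relative to high-spin t₂g³ eg¹ (0 paired), the low-spin configuration has 1 additional pair, contributing +1 × 22930 = +22930 cm⁻¹.
Combining: -43160 + 22930 = -20230 cm⁻¹.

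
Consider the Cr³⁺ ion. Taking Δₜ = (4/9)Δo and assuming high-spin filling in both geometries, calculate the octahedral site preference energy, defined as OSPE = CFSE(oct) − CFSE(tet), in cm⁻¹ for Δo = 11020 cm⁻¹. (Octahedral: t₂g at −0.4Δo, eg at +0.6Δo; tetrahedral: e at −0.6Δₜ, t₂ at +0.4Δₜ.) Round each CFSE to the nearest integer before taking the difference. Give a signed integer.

Cr sits in group 6; removing 3 electrons leaves Cr³⁺ with 6 − 3 = 3 d electrons.
Octahedral high-spin t₂g³ eg⁰: CFSE = -1.2 × 11020 = -13224 cm⁻¹.
Tetrahedral e² t₂¹ gives -0.8Δₜ = -0.8 × (4/9) × 11020 = -3918 cm⁻¹.
OSPE = CFSE(oct) − CFSE(tet) = -13224 − (-3918) = -9306 cm⁻¹.

-9306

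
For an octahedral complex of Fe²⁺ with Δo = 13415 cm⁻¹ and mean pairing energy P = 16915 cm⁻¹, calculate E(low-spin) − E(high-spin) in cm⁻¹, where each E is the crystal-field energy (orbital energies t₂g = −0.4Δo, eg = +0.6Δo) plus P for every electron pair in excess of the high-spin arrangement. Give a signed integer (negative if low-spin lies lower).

Fe is in group 8, so Fe²⁺ is d⁶ (8 − 2 = 6).
In the high-spin limit (t₂g⁴ eg²) the orbital term is -0.4Δo = -5366 cm⁻¹, with no excess pairing.
Low-spin t₂g⁶ eg⁰ gives -2.4Δo = -32196 cm⁻¹, but forming 2 extra pairs costs 2P = 33830 cm⁻¹, so E(LS) = -32196 + 33830 = 1634 cm⁻¹.
The difference is 1634 − (-5366) = 7000 cm⁻¹, so high-spin lies lower.

7000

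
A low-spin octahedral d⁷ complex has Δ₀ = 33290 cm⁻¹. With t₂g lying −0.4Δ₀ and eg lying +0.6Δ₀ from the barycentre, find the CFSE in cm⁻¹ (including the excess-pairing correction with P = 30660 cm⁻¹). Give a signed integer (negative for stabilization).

Electron filling gives t₂g⁶ eg¹.
Orbital CFSE = 6(-0.4) + 1(0.6) = -1.8Δ₀ = -1.8 × 33290 = -59922 cm⁻¹.
Relative to high-spin t₂g⁵ eg² (2 paired), the low-spin configuration has 1 additional pair, contributing +1 × 30660 = +30660 cm⁻¹.
Overall CFSE = -59922 + 30660 = -29262 cm⁻¹.

-29262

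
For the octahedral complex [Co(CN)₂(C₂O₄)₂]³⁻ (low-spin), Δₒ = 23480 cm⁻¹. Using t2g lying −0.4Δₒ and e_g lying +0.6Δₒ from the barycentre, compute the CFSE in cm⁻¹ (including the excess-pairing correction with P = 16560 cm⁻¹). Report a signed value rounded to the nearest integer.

-23232

Ligand charges: 2×(-1) from CN⁻ and 2×(-2) from C₂O₄²⁻ sum to -6; with overall charge -3, Co is +3.
Group 9 minus oxidation state +3 gives a d⁶ configuration for Co³⁺.
The d⁶ electrons fill as t2g^6 e_g^0.
Orbital CFSE = 6(-0.4) + 0(0.6) = -2.4Δₒ = -2.4 × 23480 = -56352 cm⁻¹.
Relative to high-spin t2g^4 e_g^2 (1 paired), the low-spin configuration has 2 additional pairs, contributing +2 × 16560 = +33120 cm⁻¹.
Combining: -56352 + 33120 = -23232 cm⁻¹.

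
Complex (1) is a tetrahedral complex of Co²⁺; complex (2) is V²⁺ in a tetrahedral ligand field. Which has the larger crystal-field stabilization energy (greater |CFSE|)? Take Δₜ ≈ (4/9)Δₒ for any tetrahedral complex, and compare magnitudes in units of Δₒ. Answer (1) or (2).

(1)

(1): Co is in group 9, so Co²⁺ is d⁷ (9 − 2 = 7); Tetrahedral splitting is small, so the complex is high-spin; e^4 t2^3, CFSE = -1.2Δₜ ≈ -0.53Δₒ.
(2): V is in group 5, so V²⁺ is d³ (5 − 2 = 3); With tetrahedral geometry the complex is necessarily high-spin; e² t₂¹, CFSE = -0.8Δₜ ≈ -0.36Δₒ.
So (1) has the larger |CFSE|.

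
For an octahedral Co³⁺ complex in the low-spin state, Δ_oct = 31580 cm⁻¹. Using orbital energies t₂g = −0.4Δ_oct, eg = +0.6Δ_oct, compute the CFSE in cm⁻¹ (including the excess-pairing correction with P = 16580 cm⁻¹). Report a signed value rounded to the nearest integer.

Group 9 minus oxidation state +3 gives a d⁶ configuration for Co³⁺.
Electron filling gives t₂g⁶ eg⁰.
CFSE(orbital) = 6×(-0.4Δ_oct) + 0×(0.6Δ_oct) = -2.4Δ_oct; with Δ_oct = 31580 cm⁻¹ that is -75792 cm⁻¹.
Pairing penalty: 3 pairs vs 1 in the high-spin reference → 2 extra × P = 33160 cm⁻¹.
Net CFSE = -75792 + 33160 = -42632 cm⁻¹.

-42632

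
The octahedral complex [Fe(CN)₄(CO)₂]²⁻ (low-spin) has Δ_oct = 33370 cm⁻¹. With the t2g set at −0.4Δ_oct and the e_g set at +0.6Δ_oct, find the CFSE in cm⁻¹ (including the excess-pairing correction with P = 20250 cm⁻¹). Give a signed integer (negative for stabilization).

Ligand charges: 4×(-1) from CN⁻ and 2×(+0) from CO sum to -4; with overall charge -2, Fe is +2.
Fe is in group 8, so Fe²⁺ is d⁶ (8 − 2 = 6).
Electron filling gives t2g^6 e_g^0.
The orbital stabilization is -2.4Δ_oct = -2.4 × 33370 = -80088 cm⁻¹.
Pairing penalty: 3 pairs vs 1 in the high-spin reference → 2 extra × P = 40500 cm⁻¹.
Overall CFSE = -80088 + 40500 = -39588 cm⁻¹.

-39588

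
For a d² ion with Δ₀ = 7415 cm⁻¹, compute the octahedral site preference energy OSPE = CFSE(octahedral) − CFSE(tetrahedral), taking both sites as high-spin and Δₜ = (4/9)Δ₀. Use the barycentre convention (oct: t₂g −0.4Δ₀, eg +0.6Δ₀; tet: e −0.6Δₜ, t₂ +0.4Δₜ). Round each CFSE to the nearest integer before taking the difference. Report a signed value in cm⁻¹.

-1977

In an octahedral site d² (HS) is t₂g² eg⁰, giving CFSE(oct) = -0.8Δ₀ = -5932 cm⁻¹.
Tetrahedral e² t₂⁰ gives -1.2Δₜ = -1.2 × (4/9) × 7415 = -3955 cm⁻¹.
Subtracting, OSPE = -5932 − (-3955) = -1977 cm⁻¹.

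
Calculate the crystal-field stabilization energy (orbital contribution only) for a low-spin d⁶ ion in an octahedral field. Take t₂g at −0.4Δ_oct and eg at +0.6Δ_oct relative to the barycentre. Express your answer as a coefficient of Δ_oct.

-2.4 Δ_oct

Configuration: t₂g⁶ eg⁰.
CFSE = 6(-0.4Δ_oct) + 0(0.6Δ_oct) = -2.4Δ_oct + 0.0Δ_oct = -2.4Δ_oct.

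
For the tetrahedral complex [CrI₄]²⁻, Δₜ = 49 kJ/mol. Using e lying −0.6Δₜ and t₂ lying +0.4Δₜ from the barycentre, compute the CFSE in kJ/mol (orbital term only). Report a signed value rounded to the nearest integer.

Each I⁻ contributes -1; 4 × (-1) = -4. With overall charge -2, Cr is in the +2 oxidation state.
Group 6 minus oxidation state +2 gives a d⁴ configuration for Cr²⁺.
Tetrahedral splitting is small, so the complex is high-spin.
Configuration: e² t₂².
The orbital stabilization is -0.4Δₜ = -0.4 × 49 = -20 kJ/mol.

-20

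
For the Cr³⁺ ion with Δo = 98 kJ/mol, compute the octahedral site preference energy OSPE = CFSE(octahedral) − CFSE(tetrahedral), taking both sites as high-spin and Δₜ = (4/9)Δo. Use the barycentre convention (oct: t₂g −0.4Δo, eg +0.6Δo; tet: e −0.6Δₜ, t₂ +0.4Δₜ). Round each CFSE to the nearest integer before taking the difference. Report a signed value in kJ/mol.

Cr sits in group 6; removing 3 electrons leaves Cr³⁺ with 6 − 3 = 3 d electrons.
In an octahedral site d³ (HS) is t2g^3 e_g^0, giving CFSE(oct) = -1.2Δo = -118 kJ/mol.
In a tetrahedral site the filling is e^2 t2^1: CFSE(tet) = -0.8Δₜ = -0.8 × (4/9)(98) = -35 kJ/mol.
OSPE = -118 − (-35) = -83 kJ/mol.

-83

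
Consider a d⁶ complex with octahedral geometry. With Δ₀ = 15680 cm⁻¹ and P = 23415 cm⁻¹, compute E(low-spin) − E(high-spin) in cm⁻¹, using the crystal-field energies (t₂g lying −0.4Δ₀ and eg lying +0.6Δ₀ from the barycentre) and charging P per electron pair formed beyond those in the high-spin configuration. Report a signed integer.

High-spin: t₂g⁴ eg², CFSE = -0.4Δ₀ = -6272 cm⁻¹.
For low-spin the configuration is t₂g⁶ eg⁰: orbital energy -2.4 × 15680 = -37632 cm⁻¹, and 2 additional pairs relative to high-spin add 46830 cm⁻¹, giving 9198 cm⁻¹.
Thus E(LS) − E(HS) = 15470 cm⁻¹.

15470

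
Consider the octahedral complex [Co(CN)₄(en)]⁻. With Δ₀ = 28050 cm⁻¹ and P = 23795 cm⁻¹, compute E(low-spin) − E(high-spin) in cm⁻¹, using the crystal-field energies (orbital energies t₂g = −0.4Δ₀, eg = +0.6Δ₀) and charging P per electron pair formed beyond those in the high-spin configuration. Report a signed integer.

Ligand charges: 4×(-1) from CN⁻ and 1×(+0) from en sum to -4; with overall charge -1, Co is +3.
Co³⁺: group 9, so d-count = 9 − 3 = 6.
In the high-spin limit (t₂g⁴ eg²) the orbital term is -0.4Δ₀ = -11220 cm⁻¹, with no excess pairing.
Low-spin: t₂g⁶ eg⁰, orbital CFSE = -2.4Δ₀ = -67320 cm⁻¹; plus 2 excess pairs × P = +47590 cm⁻¹; total -19730 cm⁻¹.
E(LS) − E(HS) = -19730 − (-11220) = -8510 cm⁻¹.

-8510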